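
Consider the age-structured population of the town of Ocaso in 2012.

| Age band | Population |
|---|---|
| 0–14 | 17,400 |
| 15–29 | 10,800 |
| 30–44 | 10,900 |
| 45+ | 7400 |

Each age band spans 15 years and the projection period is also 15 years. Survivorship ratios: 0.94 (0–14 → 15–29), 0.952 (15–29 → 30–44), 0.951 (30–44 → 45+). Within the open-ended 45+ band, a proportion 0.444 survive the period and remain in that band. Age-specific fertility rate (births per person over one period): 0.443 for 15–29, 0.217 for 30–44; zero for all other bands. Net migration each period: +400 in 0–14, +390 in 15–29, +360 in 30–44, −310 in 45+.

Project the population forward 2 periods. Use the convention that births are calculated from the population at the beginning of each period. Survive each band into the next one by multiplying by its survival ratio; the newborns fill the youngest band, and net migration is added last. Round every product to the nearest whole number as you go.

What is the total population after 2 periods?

49650

Period 1.
Births: 10800 × 0.443 = 4784  |  10900 × 0.217 = 2365 → total 7149
15–29: 17400 × 0.94 = 16356
30–44: 10800 × 0.952 = 10282
45+: 10900 × 0.951 + 7400 × 0.444 = 10366 + 3286 = 13652
Net migration: 0–14 + 400 → 7549; 15–29 + 390 → 16746; 30–44 + 360 → 10642; 45+ − 310 → 13342
End of period: [7549, 16746, 10642, 13342]
Period 2.
Births: 16746 × 0.443 = 7418  |  10642 × 0.217 = 2309 → total 9727
15–29: 7549 × 0.94 = 7096
30–44: 16746 × 0.952 = 15942
45+: 10642 × 0.951 + 13342 × 0.444 = 10121 + 5924 = 16045
Net migration: 0–14 + 400 → 10127; 15–29 + 390 → 7486; 30–44 + 360 → 16302; 45+ − 310 → 15735
End of period: [10127, 7486, 16302, 15735]
Total after period 2: 10127 + 7486 + 16302 + 15735 = 49650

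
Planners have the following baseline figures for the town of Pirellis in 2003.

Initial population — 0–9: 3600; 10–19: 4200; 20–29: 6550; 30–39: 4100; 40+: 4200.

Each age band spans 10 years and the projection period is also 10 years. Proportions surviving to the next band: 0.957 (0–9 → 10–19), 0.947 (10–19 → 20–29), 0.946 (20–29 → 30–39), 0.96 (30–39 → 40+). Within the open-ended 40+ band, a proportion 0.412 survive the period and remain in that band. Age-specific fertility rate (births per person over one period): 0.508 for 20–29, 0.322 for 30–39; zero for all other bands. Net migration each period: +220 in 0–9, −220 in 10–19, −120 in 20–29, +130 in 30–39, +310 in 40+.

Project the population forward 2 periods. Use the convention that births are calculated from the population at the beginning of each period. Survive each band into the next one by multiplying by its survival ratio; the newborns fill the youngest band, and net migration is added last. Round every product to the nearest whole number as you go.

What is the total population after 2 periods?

Let group 1 be 0–9 through group 5 = 40+.
Period 1.
Births: 6550 × 0.508 = 3327, 4100 × 0.322 = 1320 → total 4647
Group 2: 3600 × 0.957 = 3445
Group 3: 4200 × 0.947 = 3977
Group 4: 6550 × 0.946 = 6196
Group 5: 4100 × 0.96 + 4200 × 0.412 = 3936 + 1730 = 5666
Net migration: Group 1 + 220 → 4867; Group 2 − 220 → 3225; Group 3 − 120 → 3857; Group 4 + 130 → 6326; Group 5 + 310 → 5976
Giving 4867 / 3225 / 3857 / 6326 / 5976.
Period 2.
Births: 3857 × 0.508 = 1959, 6326 × 0.322 = 2037 → total 3996
Group 2: 4867 × 0.957 = 4658
Group 3: 3225 × 0.947 = 3054
Group 4: 3857 × 0.946 = 3649
Group 5: 6326 × 0.96 + 5976 × 0.412 = 6073 + 2462 = 8535
Net migration: Group 1 + 220 → 4216; Group 2 − 220 → 4438; Group 3 − 120 → 2934; Group 4 + 130 → 3779; Group 5 + 310 → 8845
Giving 4216 / 4438 / 2934 / 3779 / 8845.
Total after period 2: 4216 + 4438 + 2934 + 3779 + 8845 = 24212

24212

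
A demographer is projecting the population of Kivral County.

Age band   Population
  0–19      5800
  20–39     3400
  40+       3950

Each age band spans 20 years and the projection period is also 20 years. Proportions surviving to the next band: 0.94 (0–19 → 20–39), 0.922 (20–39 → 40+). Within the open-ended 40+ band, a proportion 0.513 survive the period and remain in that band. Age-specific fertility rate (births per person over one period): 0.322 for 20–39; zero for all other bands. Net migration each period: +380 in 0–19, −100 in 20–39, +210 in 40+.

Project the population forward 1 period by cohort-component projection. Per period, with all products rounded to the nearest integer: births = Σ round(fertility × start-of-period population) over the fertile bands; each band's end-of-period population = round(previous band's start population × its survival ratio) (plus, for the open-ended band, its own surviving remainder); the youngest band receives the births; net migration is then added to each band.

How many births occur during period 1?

Call the bands 1 to 3, youngest first.
Period 1.
Births: 3400 × 0.322 = 1095
Band 2: 5800 × 0.94 = 5452
Band 3: 3400 × 0.922 + 3950 × 0.513 = 3135 + 2026 = 5161
Net migration: Band 1 + 380 → 1475; Band 2 − 100 → 5352; Band 3 + 210 → 5371
Giving 1475 / 5352 / 5371.

1095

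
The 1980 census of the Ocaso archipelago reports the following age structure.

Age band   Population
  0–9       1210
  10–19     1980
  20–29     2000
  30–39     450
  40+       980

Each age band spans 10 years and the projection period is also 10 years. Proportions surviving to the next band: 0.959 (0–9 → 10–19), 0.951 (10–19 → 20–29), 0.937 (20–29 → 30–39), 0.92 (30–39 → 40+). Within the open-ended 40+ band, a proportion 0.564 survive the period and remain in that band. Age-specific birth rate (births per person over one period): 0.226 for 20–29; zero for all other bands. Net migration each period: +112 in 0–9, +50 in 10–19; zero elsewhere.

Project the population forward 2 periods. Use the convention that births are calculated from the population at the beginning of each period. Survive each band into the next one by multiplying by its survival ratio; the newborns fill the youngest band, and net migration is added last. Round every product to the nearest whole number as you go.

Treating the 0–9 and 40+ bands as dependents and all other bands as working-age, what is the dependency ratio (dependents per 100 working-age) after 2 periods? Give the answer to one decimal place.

After projecting period 1:
Births: 2000 * 0.226 = 452
10–19: 1210 * 0.959 = 1160
20–29: 1980 * 0.951 = 1883
30–39: 2000 * 0.937 = 1874
40+: 450 * 0.92 + 980 * 0.564 = 414 + 553 = 967
Net migration: 0–9 + 112 → 564; 10–19 + 50 → 1210
Population now: 0–9=564, 10–19=1210, 20–29=1883, 30–39=1874, 40+=967
After projecting period 2:
Births: 1883 * 0.226 = 426
10–19: 564 * 0.959 = 541
20–29: 1210 * 0.951 = 1151
30–39: 1883 * 0.937 = 1764
40+: 1874 * 0.92 + 967 * 0.564 = 1724 + 545 = 2269
Net migration: 0–9 + 112 → 538; 10–19 + 50 → 591
Population now: 0–9=538, 10–19=591, 20–29=1151, 30–39=1764, 40+=2269
Dependents (band 0–9 + band 40+) = 538 + 2269 = 2807; working-age = 3506; ratio = 2807/3506 × 100 = 80.1

80.1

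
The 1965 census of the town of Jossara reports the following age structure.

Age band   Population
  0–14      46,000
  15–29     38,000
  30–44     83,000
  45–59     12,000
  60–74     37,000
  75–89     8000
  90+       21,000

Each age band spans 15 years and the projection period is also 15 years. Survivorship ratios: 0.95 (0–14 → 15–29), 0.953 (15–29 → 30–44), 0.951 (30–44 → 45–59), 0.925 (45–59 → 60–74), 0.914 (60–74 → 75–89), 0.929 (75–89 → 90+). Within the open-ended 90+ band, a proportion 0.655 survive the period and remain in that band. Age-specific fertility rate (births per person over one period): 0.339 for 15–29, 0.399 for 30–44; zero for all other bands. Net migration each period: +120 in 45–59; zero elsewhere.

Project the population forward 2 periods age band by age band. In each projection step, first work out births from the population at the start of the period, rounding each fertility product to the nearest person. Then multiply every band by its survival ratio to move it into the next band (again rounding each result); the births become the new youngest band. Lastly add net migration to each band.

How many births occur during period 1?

(Groups numbered youngest = 1 to oldest = 7.)
Period 1:
Births: 38000 × 0.339 = 12882, 83000 × 0.399 = 33117 ⇒ total 45999
Group 2: 46000 × 0.95 = 43700
Group 3: 38000 × 0.953 = 36214
Group 4: 83000 × 0.951 = 78933
Group 5: 12000 × 0.925 = 11100
Group 6: 37000 × 0.914 = 33818
Group 7: 8000 × 0.929 + 21000 × 0.655 = 7432 + 13755 = 21187
Net migration: Group 4 + 120 → 79053
Giving 45999 / 43700 / 36214 / 79053 / 11100 / 33818 / 21187.

45999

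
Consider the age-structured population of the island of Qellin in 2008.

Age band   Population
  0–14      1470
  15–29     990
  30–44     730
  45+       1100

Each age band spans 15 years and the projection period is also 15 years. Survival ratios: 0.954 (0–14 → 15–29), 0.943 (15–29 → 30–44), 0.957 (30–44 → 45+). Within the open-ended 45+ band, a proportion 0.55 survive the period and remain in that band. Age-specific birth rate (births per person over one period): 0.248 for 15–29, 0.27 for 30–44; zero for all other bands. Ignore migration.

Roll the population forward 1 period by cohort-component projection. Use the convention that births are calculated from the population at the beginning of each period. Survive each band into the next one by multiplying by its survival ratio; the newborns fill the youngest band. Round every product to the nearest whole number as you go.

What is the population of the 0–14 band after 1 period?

(Groups numbered youngest = 1 to oldest = 4.)
After projecting period 1:
Births: 990 * 0.248 = 246  |  730 * 0.27 = 197 ⇒ total 443
Group 2: 1470 * 0.954 = 1402
Group 3: 990 * 0.943 = 934
Group 4: 730 * 0.957 + 1100 * 0.55 = 699 + 605 = 1304
End of period: [443, 1402, 934, 1304]

443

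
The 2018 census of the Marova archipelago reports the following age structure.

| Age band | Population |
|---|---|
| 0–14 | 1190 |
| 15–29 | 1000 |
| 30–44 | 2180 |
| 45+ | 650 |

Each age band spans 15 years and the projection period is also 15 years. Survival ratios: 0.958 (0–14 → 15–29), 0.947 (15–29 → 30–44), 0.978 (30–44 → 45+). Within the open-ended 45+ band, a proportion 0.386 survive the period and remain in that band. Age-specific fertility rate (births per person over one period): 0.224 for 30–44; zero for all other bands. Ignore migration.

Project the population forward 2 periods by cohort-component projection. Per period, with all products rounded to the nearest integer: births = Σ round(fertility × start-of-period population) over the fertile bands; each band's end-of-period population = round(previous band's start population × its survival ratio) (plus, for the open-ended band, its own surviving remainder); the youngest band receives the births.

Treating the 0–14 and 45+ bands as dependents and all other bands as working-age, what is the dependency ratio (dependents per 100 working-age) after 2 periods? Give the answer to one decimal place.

Numbering the groups 1..4 from youngest to oldest:
[period 1]
Births: 2180 × 0.224 = 488
Group 2: 1190 × 0.958 = 1140
Group 3: 1000 × 0.947 = 947
Group 4: 2180 × 0.978 + 650 × 0.386 = 2132 + 251 = 2383
End of period: [488, 1140, 947, 2383]
[period 2]
Births: 947 × 0.224 = 212
Group 2: 488 × 0.958 = 468
Group 3: 1140 × 0.947 = 1080
Group 4: 947 × 0.978 + 2383 × 0.386 = 926 + 920 = 1846
End of period: [212, 468, 1080, 1846]
Dependents (band 0–14 + band 45+) = 212 + 1846 = 2058; working-age = 1548; ratio = 2058/1548 × 100 = 132.9

132.9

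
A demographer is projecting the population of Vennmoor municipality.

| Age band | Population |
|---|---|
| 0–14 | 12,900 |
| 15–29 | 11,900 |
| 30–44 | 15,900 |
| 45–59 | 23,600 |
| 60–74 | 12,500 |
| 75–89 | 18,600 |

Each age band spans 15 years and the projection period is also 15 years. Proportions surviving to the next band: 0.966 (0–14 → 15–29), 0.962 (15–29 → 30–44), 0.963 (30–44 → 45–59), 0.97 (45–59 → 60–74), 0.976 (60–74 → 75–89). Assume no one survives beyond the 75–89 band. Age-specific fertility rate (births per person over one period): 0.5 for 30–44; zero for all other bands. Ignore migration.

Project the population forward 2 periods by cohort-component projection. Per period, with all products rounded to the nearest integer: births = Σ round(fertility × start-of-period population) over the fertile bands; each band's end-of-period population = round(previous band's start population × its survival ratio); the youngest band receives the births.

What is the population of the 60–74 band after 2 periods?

Let band 1 be 0–14 through band 6 = 75–89.
[period 1]
Births: 15900 × 0.5 = 7950
Band 2: 12900 × 0.966 = 12461
Band 3: 11900 × 0.962 = 11448
Band 4: 15900 × 0.963 = 15312
Band 5: 23600 × 0.97 = 22892
Band 6: 12500 × 0.976 = 12200
→ [7950, 12461, 11448, 15312, 22892, 12200]
[period 2]
Births: 11448 × 0.5 = 5724
Band 2: 7950 × 0.966 = 7680
Band 3: 12461 × 0.962 = 11987
Band 4: 11448 × 0.963 = 11024
Band 5: 15312 × 0.97 = 14853
Band 6: 22892 × 0.976 = 22343
→ [5724, 7680, 11987, 11024, 14853, 22343]

14853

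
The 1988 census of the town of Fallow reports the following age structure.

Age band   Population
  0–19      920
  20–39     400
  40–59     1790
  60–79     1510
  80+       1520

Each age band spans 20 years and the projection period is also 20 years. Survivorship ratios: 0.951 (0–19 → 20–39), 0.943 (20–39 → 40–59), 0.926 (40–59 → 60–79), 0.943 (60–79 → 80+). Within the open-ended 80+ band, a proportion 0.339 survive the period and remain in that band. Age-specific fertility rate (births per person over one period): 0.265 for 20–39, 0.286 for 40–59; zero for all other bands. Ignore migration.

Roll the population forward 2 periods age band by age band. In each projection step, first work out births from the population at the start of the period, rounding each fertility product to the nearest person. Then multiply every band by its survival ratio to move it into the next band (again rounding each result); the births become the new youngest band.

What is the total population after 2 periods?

Period 1:
Births: 400 * 0.265 = 106, 1790 * 0.286 = 512 ⇒ total 618
20–39: 920 * 0.951 = 875
40–59: 400 * 0.943 = 377
60–79: 1790 * 0.926 = 1658
80+: 1510 * 0.943 + 1520 * 0.339 = 1424 + 515 = 1939
→ [618, 875, 377, 1658, 1939]
Period 2:
Births: 875 * 0.265 = 232, 377 * 0.286 = 108 ⇒ total 340
20–39: 618 * 0.951 = 588
40–59: 875 * 0.943 = 825
60–79: 377 * 0.926 = 349
80+: 1658 * 0.943 + 1939 * 0.339 = 1563 + 657 = 2220
→ [340, 588, 825, 349, 2220]
Total after period 2: 340 + 588 + 825 + 349 + 2220 = 4322

4322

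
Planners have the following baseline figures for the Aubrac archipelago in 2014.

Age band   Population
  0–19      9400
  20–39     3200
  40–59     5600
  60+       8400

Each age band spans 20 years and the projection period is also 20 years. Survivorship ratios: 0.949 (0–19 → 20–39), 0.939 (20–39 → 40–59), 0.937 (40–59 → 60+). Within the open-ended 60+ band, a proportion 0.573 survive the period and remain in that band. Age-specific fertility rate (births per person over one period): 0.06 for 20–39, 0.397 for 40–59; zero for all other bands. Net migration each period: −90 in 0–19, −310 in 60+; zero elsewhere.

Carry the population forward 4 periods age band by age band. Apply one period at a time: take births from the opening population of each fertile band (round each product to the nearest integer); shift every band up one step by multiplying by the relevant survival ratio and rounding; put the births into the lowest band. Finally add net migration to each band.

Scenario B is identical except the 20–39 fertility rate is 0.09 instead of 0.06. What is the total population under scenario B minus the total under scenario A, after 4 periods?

497

[period 1]
Births: 3200 × 0.06 = 192 ; 5600 × 0.397 = 2223 → total 2415
20–39: 9400 × 0.949 = 8921
40–59: 3200 × 0.939 = 3005
60+: 5600 × 0.937 + 8400 × 0.573 = 5247 + 4813 = 10060
Net migration: 0–19 − 90 → 2325; 60+ − 310 → 9750
End of period: [2325, 8921, 3005, 9750]
[period 2]
Births: 8921 × 0.06 = 535 ; 3005 × 0.397 = 1193 → total 1728
20–39: 2325 × 0.949 = 2206
40–59: 8921 × 0.939 = 8377
60+: 3005 × 0.937 + 9750 × 0.573 = 2816 + 5587 = 8403
Net migration: 0–19 − 90 → 1638; 60+ − 310 → 8093
End of period: [1638, 2206, 8377, 8093]
[period 3]
Births: 2206 × 0.06 = 132 ; 8377 × 0.397 = 3326 → total 3458
20–39: 1638 × 0.949 = 1554
40–59: 2206 × 0.939 = 2071
60+: 8377 × 0.937 + 8093 × 0.573 = 7849 + 4637 = 12486
Net migration: 0–19 − 90 → 3368; 60+ − 310 → 12176
End of period: [3368, 1554, 2071, 12176]
[period 4]
Births: 1554 × 0.06 = 93 ; 2071 × 0.397 = 822 → total 915
20–39: 3368 × 0.949 = 3196
40–59: 1554 × 0.939 = 1459
60+: 2071 × 0.937 + 12176 × 0.573 = 1941 + 6977 = 8918
Net migration: 0–19 − 90 → 825; 60+ − 310 → 8608
End of period: [825, 3196, 1459, 8608]
Scenario A total after 4 periods: 14088
Scenario B projection —
[period 1]
Births: 3200 × 0.09 = 288 ; 5600 × 0.397 = 2223 → total 2511
20–39: 9400 × 0.949 = 8921
40–59: 3200 × 0.939 = 3005
60+: 5600 × 0.937 + 8400 × 0.573 = 5247 + 4813 = 10060
Net migration: 0–19 − 90 → 2421; 60+ − 310 → 9750
End of period: [2421, 8921, 3005, 9750]
[period 2]
Births: 8921 × 0.09 = 803 ; 3005 × 0.397 = 1193 → total 1996
20–39: 2421 × 0.949 = 2298
40–59: 8921 × 0.939 = 8377
60+: 3005 × 0.937 + 9750 × 0.573 = 2816 + 5587 = 8403
Net migration: 0–19 − 90 → 1906; 60+ − 310 → 8093
End of period: [1906, 2298, 8377, 8093]
[period 3]
Births: 2298 × 0.09 = 207 ; 8377 × 0.397 = 3326 → total 3533
20–39: 1906 × 0.949 = 1809
40–59: 2298 × 0.939 = 2158
60+: 8377 × 0.937 + 8093 × 0.573 = 7849 + 4637 = 12486
Net migration: 0–19 − 90 → 3443; 60+ − 310 → 12176
End of period: [3443, 1809, 2158, 12176]
[period 4]
Births: 1809 × 0.09 = 163 ; 2158 × 0.397 = 857 → total 1020
20–39: 3443 × 0.949 = 3267
40–59: 1809 × 0.939 = 1699
60+: 2158 × 0.937 + 12176 × 0.573 = 2022 + 6977 = 8999
Net migration: 0–19 − 90 → 930; 60+ − 310 → 8689
End of period: [930, 3267, 1699, 8689]
Scenario B total after 4 periods: 14585
Difference B − A = 14585 − 14088 = 497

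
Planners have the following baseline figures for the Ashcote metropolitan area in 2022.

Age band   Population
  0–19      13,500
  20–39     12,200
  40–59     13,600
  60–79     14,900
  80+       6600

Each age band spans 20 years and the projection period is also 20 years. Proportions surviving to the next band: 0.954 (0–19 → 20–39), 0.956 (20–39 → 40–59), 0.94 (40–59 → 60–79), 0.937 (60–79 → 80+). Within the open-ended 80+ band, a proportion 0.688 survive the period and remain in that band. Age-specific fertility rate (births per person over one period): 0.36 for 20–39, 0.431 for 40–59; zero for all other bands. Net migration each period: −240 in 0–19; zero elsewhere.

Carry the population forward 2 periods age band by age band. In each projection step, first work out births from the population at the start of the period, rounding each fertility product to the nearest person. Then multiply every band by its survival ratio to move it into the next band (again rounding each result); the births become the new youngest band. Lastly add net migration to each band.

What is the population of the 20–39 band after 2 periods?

After projecting period 1:
Births: 12200 * 0.36 = 4392 ; 13600 * 0.431 = 5862 — total 10254
20–39: 13500 * 0.954 = 12879
40–59: 12200 * 0.956 = 11663
60–79: 13600 * 0.94 = 12784
80+: 14900 * 0.937 + 6600 * 0.688 = 13961 + 4541 = 18502
Net migration: 0–19 − 240 → 10014
Giving 10014 / 12879 / 11663 / 12784 / 18502.
After projecting period 2:
Births: 12879 * 0.36 = 4636 ; 11663 * 0.431 = 5027 — total 9663
20–39: 10014 * 0.954 = 9553
40–59: 12879 * 0.956 = 12312
60–79: 11663 * 0.94 = 10963
80+: 12784 * 0.937 + 18502 * 0.688 = 11979 + 12729 = 24708
Net migration: 0–19 − 240 → 9423
Giving 9423 / 9553 / 12312 / 10963 / 24708.

9553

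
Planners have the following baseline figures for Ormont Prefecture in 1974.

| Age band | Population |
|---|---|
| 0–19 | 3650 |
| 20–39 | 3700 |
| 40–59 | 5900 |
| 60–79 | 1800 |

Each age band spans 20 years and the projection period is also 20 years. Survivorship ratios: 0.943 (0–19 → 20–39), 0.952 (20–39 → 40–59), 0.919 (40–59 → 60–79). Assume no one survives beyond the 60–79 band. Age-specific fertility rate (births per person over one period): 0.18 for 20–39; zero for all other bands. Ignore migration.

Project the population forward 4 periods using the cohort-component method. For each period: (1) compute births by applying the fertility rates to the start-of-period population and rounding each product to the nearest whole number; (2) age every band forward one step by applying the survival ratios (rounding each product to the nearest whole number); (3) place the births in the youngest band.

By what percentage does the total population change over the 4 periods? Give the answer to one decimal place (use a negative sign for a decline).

Let group 1 be 0–19 through group 4 = 60–79.
[period 1]
Births: 3700 × 0.18 = 666
Group 2: 3650 × 0.943 = 3442
Group 3: 3700 × 0.952 = 3522
Group 4: 5900 × 0.919 = 5422
End of period: [666, 3442, 3522, 5422]
[period 2]
Births: 3442 × 0.18 = 620
Group 2: 666 × 0.943 = 628
Group 3: 3442 × 0.952 = 3277
Group 4: 3522 × 0.919 = 3237
End of period: [620, 628, 3277, 3237]
[period 3]
Births: 628 × 0.18 = 113
Group 2: 620 × 0.943 = 585
Group 3: 628 × 0.952 = 598
Group 4: 3277 × 0.919 = 3012
End of period: [113, 585, 598, 3012]
[period 4]
Births: 585 × 0.18 = 105
Group 2: 113 × 0.943 = 107
Group 3: 585 × 0.952 = 557
Group 4: 598 × 0.919 = 550
End of period: [105, 107, 557, 550]
Total: 15050 → 1319; change = -13731; percentage change = -91.2%

-91.2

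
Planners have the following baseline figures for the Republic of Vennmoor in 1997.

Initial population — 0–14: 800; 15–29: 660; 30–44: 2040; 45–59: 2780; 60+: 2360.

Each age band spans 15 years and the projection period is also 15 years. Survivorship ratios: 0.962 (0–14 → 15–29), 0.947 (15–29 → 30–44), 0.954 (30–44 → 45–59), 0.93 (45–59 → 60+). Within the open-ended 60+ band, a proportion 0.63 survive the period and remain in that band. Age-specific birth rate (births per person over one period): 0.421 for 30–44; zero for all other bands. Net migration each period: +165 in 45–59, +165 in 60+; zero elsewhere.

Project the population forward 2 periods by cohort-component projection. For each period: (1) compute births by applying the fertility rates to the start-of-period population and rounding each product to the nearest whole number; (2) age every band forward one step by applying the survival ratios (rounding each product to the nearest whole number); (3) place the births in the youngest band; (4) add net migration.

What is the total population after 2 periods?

— Period 1 —
Births: 2040 × 0.421 = 859
15–29: 800 × 0.962 = 770
30–44: 660 × 0.947 = 625
45–59: 2040 × 0.954 = 1946
60+: 2780 × 0.93 + 2360 × 0.63 = 2585 + 1487 = 4072
Net migration: 45–59 + 165 → 2111; 60+ + 165 → 4237
Population now: 0–14=859, 15–29=770, 30–44=625, 45–59=2111, 60+=4237
— Period 2 —
Births: 625 × 0.421 = 263
15–29: 859 × 0.962 = 826
30–44: 770 × 0.947 = 729
45–59: 625 × 0.954 = 596
60+: 2111 × 0.93 + 4237 × 0.63 = 1963 + 2669 = 4632
Net migration: 45–59 + 165 → 761; 60+ + 165 → 4797
Population now: 0–14=263, 15–29=826, 30–44=729, 45–59=761, 60+=4797
Total after period 2: 263 + 826 + 729 + 761 + 4797 = 7376

7376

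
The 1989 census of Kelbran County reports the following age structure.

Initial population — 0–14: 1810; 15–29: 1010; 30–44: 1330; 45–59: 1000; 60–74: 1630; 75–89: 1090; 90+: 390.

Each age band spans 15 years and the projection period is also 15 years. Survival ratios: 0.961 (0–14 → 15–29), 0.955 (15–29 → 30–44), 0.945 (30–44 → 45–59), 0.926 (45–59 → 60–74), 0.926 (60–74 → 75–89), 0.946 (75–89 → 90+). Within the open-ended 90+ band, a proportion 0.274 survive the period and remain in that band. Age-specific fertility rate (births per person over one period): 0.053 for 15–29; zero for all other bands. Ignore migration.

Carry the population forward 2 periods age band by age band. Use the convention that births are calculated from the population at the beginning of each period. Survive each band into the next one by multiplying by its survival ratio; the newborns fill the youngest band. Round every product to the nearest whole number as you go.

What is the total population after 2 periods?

Let group 1 be 0–14 through group 7 = 90+.
[period 1]
Births: 1010 * 0.053 = 54
Group 2: 1810 * 0.961 = 1739
Group 3: 1010 * 0.955 = 965
Group 4: 1330 * 0.945 = 1257
Group 5: 1000 * 0.926 = 926
Group 6: 1630 * 0.926 = 1509
Group 7: 1090 * 0.946 + 390 * 0.274 = 1031 + 107 = 1138
→ [54, 1739, 965, 1257, 926, 1509, 1138]
[period 2]
Births: 1739 * 0.053 = 92
Group 2: 54 * 0.961 = 52
Group 3: 1739 * 0.955 = 1661
Group 4: 965 * 0.945 = 912
Group 5: 1257 * 0.926 = 1164
Group 6: 926 * 0.926 = 857
Group 7: 1509 * 0.946 + 1138 * 0.274 = 1428 + 312 = 1740
→ [92, 52, 1661, 912, 1164, 857, 1740]
Total after period 2: 92 + 52 + 1661 + 912 + 1164 + 857 + 1740 = 6478

6478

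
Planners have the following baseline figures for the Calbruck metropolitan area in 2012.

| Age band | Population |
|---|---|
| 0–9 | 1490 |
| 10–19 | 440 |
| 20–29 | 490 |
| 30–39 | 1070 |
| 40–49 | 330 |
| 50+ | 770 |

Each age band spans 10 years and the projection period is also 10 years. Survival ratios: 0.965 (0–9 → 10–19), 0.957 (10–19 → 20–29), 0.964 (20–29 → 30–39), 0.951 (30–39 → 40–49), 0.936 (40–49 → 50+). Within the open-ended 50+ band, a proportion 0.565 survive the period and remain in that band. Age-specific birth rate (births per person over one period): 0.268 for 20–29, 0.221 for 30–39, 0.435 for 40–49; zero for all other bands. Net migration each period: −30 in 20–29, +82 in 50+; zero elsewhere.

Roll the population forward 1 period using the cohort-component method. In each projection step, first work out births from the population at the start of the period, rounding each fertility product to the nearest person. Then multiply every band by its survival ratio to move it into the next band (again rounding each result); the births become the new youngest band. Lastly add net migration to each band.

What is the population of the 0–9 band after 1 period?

[period 1]
Births: 490 × 0.268 = 131, 1070 × 0.221 = 236, 330 × 0.435 = 144 — total 511
10–19: 1490 × 0.965 = 1438
20–29: 440 × 0.957 = 421
30–39: 490 × 0.964 = 472
40–49: 1070 × 0.951 = 1018
50+: 330 × 0.936 + 770 × 0.565 = 309 + 435 = 744
Net migration: 20–29 − 30 → 391; 50+ + 82 → 826
End of period: [511, 1438, 391, 472, 1018, 826]

511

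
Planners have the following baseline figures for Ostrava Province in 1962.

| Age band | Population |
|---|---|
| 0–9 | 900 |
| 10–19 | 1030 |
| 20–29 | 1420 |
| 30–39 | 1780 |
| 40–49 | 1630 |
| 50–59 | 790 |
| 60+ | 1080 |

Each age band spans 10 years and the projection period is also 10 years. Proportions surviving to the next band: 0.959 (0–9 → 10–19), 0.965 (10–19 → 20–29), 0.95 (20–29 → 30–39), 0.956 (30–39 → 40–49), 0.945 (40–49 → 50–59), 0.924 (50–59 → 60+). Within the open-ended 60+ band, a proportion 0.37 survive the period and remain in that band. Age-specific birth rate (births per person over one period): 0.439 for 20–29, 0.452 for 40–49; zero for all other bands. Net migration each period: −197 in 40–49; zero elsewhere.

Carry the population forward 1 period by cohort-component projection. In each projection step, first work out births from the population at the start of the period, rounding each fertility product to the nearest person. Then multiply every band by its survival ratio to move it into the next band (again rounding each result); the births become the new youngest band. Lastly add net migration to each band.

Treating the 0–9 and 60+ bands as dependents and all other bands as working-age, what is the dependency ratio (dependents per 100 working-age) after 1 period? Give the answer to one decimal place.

— Period 1 —
Births: 1420 × 0.439 = 623, 1630 × 0.452 = 737 — total 1360
10–19: 900 × 0.959 = 863
20–29: 1030 × 0.965 = 994
30–39: 1420 × 0.95 = 1349
40–49: 1780 × 0.956 = 1702
50–59: 1630 × 0.945 = 1540
60+: 790 × 0.924 + 1080 × 0.37 = 730 + 400 = 1130
Net migration: 40–49 − 197 → 1505
End of period: [1360, 863, 994, 1349, 1505, 1540, 1130]
Dependents (band 0–9 + band 60+) = 1360 + 1130 = 2490; working-age = 6251; ratio = 2490/6251 × 100 = 39.8

39.8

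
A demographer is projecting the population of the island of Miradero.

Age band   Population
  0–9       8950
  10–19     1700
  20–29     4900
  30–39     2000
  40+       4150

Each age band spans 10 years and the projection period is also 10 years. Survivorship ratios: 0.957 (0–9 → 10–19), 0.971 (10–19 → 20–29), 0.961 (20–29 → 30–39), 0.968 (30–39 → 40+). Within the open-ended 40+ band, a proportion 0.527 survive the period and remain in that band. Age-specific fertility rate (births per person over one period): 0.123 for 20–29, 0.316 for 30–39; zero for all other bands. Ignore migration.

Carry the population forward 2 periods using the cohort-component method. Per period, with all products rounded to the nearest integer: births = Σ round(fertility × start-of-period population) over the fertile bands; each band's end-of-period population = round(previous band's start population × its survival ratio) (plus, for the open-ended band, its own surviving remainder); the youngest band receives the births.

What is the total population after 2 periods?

(Bands numbered youngest = 1 to oldest = 5.)
After projecting period 1:
Births: 4900 × 0.123 = 603 ; 2000 × 0.316 = 632 ⇒ total 1235
Band 2: 8950 × 0.957 = 8565
Band 3: 1700 × 0.971 = 1651
Band 4: 4900 × 0.961 = 4709
Band 5: 2000 × 0.968 + 4150 × 0.527 = 1936 + 2187 = 4123
→ [1235, 8565, 1651, 4709, 4123]
After projecting period 2:
Births: 1651 × 0.123 = 203 ; 4709 × 0.316 = 1488 ⇒ total 1691
Band 2: 1235 × 0.957 = 1182
Band 3: 8565 × 0.971 = 8317
Band 4: 1651 × 0.961 = 1587
Band 5: 4709 × 0.968 + 4123 × 0.527 = 4558 + 2173 = 6731
→ [1691, 1182, 8317, 1587, 6731]
Total after period 2: 1691 + 1182 + 8317 + 1587 + 6731 = 19508

19508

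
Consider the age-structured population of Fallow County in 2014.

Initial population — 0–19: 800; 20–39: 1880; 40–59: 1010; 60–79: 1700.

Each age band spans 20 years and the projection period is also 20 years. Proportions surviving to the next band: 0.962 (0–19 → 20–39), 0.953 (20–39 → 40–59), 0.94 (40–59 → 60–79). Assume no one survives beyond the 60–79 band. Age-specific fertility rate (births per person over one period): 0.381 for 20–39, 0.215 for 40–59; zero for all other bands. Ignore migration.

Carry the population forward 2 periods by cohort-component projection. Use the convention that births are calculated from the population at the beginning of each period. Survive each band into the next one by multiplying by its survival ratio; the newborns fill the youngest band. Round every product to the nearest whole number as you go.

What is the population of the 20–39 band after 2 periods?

898

Numbering the groups 1..4 from youngest to oldest:
[period 1]
Births: 1880 * 0.381 = 716  |  1010 * 0.215 = 217 ⇒ total 933
Group 2: 800 * 0.962 = 770
Group 3: 1880 * 0.953 = 1792
Group 4: 1010 * 0.94 = 949
Population now: 0–19=933, 20–39=770, 40–59=1792, 60–79=949
[period 2]
Births: 770 * 0.381 = 293  |  1792 * 0.215 = 385 ⇒ total 678
Group 2: 933 * 0.962 = 898
Group 3: 770 * 0.953 = 734
Group 4: 1792 * 0.94 = 1684
Population now: 0–19=678, 20–39=898, 40–59=734, 60–79=1684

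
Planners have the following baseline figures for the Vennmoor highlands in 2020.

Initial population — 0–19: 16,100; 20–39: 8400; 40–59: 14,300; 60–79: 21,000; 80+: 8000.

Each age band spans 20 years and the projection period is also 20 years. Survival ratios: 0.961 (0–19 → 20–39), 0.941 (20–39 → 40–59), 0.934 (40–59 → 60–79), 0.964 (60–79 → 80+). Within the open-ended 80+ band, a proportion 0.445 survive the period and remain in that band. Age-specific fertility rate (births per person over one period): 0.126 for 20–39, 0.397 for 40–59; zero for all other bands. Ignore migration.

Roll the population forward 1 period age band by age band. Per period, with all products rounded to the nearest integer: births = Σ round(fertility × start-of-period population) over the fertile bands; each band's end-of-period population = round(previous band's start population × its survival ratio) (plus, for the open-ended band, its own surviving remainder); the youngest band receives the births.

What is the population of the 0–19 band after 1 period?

6735

After projecting period 1:
Births: 8400 × 0.126 = 1058, 14300 × 0.397 = 5677 ⇒ total 6735
20–39: 16100 × 0.961 = 15472
40–59: 8400 × 0.941 = 7904
60–79: 14300 × 0.934 = 13356
80+: 21000 × 0.964 + 8000 × 0.445 = 20244 + 3560 = 23804
→ [6735, 15472, 7904, 13356, 23804]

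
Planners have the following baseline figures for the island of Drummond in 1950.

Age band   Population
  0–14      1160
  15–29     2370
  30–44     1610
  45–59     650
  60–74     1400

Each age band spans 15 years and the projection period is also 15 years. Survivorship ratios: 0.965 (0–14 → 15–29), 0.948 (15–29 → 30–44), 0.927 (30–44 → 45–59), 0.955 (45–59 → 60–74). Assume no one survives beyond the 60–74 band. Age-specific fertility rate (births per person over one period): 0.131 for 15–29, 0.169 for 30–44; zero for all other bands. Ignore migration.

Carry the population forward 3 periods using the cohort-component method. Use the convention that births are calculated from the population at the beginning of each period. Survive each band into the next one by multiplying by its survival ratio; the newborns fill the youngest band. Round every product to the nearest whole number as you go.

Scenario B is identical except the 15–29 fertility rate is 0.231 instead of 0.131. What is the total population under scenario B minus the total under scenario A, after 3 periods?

431

Period 1:
Births: 2370 * 0.131 = 310  |  1610 * 0.169 = 272 — total 582
15–29: 1160 * 0.965 = 1119
30–44: 2370 * 0.948 = 2247
45–59: 1610 * 0.927 = 1492
60–74: 650 * 0.955 = 621
→ [582, 1119, 2247, 1492, 621]
Period 2:
Births: 1119 * 0.131 = 147  |  2247 * 0.169 = 380 — total 527
15–29: 582 * 0.965 = 562
30–44: 1119 * 0.948 = 1061
45–59: 2247 * 0.927 = 2083
60–74: 1492 * 0.955 = 1425
→ [527, 562, 1061, 2083, 1425]
Period 3:
Births: 562 * 0.131 = 74  |  1061 * 0.169 = 179 — total 253
15–29: 527 * 0.965 = 509
30–44: 562 * 0.948 = 533
45–59: 1061 * 0.927 = 984
60–74: 2083 * 0.955 = 1989
→ [253, 509, 533, 984, 1989]
Scenario A total after 3 periods: 4268
Scenario B projection —
Period 1:
Births: 2370 * 0.231 = 547  |  1610 * 0.169 = 272 — total 819
15–29: 1160 * 0.965 = 1119
30–44: 2370 * 0.948 = 2247
45–59: 1610 * 0.927 = 1492
60–74: 650 * 0.955 = 621
→ [819, 1119, 2247, 1492, 621]
Period 2:
Births: 1119 * 0.231 = 258  |  2247 * 0.169 = 380 — total 638
15–29: 819 * 0.965 = 790
30–44: 1119 * 0.948 = 1061
45–59: 2247 * 0.927 = 2083
60–74: 1492 * 0.955 = 1425
→ [638, 790, 1061, 2083, 1425]
Period 3:
Births: 790 * 0.231 = 182  |  1061 * 0.169 = 179 — total 361
15–29: 638 * 0.965 = 616
30–44: 790 * 0.948 = 749
45–59: 1061 * 0.927 = 984
60–74: 2083 * 0.955 = 1989
→ [361, 616, 749, 984, 1989]
Scenario B total after 3 periods: 4699
Difference B − A = 4699 − 4268 = 431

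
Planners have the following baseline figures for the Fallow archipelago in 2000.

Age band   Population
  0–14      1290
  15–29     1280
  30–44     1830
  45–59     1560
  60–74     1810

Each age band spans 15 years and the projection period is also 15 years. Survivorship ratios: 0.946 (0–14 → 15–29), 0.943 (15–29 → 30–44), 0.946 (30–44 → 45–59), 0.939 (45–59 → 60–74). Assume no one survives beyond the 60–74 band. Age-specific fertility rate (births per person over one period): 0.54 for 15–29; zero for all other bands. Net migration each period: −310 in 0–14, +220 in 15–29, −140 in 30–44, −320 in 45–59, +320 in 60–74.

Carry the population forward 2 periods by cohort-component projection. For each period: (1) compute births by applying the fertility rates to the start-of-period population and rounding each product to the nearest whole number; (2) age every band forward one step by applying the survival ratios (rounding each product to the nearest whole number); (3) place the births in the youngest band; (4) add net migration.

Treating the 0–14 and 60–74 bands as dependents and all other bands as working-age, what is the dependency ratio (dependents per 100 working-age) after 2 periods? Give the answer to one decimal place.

Numbering the bands 1..5 from youngest to oldest:
— Period 1 —
Births: 1280 × 0.54 = 691
Band 2: 1290 × 0.946 = 1220
Band 3: 1280 × 0.943 = 1207
Band 4: 1830 × 0.946 = 1731
Band 5: 1560 × 0.939 = 1465
Net migration: Band 1 − 310 → 381; Band 2 + 220 → 1440; Band 3 − 140 → 1067; Band 4 − 320 → 1411; Band 5 + 320 → 1785
→ [381, 1440, 1067, 1411, 1785]
— Period 2 —
Births: 1440 × 0.54 = 778
Band 2: 381 × 0.946 = 360
Band 3: 1440 × 0.943 = 1358
Band 4: 1067 × 0.946 = 1009
Band 5: 1411 × 0.939 = 1325
Net migration: Band 1 − 310 → 468; Band 2 + 220 → 580; Band 3 − 140 → 1218; Band 4 − 320 → 689; Band 5 + 320 → 1645
→ [468, 580, 1218, 689, 1645]
Dependents (band 0–14 + band 60–74) = 468 + 1645 = 2113; working-age = 2487; ratio = 2113/2487 × 100 = 85.0

85.0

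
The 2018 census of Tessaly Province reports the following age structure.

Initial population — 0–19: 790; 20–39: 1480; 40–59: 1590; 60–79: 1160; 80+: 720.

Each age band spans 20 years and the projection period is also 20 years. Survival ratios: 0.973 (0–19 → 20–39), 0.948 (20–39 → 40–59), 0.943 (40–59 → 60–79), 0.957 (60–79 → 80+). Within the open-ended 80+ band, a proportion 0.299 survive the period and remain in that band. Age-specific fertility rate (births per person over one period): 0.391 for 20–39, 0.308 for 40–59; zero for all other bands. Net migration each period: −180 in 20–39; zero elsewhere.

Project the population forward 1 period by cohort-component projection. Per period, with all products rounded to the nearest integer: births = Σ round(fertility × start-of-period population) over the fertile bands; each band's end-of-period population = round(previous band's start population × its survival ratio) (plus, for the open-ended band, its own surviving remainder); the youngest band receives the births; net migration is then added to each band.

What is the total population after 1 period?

Let band 1 be 0–19 through band 5 = 80+.
[period 1]
Births: 1480 × 0.391 = 579, 1590 × 0.308 = 490 → 1069
Band 2: 790 × 0.973 = 769
Band 3: 1480 × 0.948 = 1403
Band 4: 1590 × 0.943 = 1499
Band 5: 1160 × 0.957 + 720 × 0.299 = 1110 + 215 = 1325
Net migration: Band 2 − 180 → 589
→ [1069, 589, 1403, 1499, 1325]
Total after period 1: 1069 + 589 + 1403 + 1499 + 1325 = 5885

5885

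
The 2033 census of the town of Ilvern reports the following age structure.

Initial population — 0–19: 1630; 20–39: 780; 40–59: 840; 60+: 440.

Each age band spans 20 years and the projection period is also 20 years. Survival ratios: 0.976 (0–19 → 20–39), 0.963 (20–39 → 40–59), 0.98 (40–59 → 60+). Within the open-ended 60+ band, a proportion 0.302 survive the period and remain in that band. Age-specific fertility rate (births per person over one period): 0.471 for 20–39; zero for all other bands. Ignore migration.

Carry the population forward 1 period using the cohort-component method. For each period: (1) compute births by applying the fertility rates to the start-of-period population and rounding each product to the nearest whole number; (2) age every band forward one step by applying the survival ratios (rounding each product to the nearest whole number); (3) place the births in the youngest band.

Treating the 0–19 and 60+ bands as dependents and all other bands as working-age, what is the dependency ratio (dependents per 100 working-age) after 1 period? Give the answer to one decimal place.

Let band 1 be 0–19 through band 4 = 60+.
— Period 1 —
Births: 780 × 0.471 = 367
Band 2: 1630 × 0.976 = 1591
Band 3: 780 × 0.963 = 751
Band 4: 840 × 0.98 + 440 × 0.302 = 823 + 133 = 956
→ [367, 1591, 751, 956]
Dependents (band 0–19 + band 60+) = 367 + 956 = 1323; working-age = 2342; ratio = 1323/2342 × 100 = 56.5

56.5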